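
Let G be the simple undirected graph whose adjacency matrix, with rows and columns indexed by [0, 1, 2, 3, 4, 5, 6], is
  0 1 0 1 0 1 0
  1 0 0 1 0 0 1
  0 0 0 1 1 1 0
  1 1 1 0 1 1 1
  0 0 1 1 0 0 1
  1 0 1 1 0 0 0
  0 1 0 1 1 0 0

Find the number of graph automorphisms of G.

Vertex 3 is the unique vertex of degree 6; the remaining 6 vertices each have degree 3 and induce a cycle, so G is the wheel on 7 vertices with hub 3. Every automorphism fixes the hub and acts on the rim 6-cycle, so Aut(G) ≅ Aut(C_6) = D_6 of order 12.

12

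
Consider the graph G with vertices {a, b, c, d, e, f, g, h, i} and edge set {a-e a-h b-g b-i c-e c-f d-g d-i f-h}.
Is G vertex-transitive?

No

G has two connected components, {a, c, e, f, h} and {b, d, g, i}; each is 2-regular, so G = C_5 ⊔ C_4. The orbit of a under Aut(G) is {a, c, e, f, h}, which does not contain b, so G is not vertex-transitive.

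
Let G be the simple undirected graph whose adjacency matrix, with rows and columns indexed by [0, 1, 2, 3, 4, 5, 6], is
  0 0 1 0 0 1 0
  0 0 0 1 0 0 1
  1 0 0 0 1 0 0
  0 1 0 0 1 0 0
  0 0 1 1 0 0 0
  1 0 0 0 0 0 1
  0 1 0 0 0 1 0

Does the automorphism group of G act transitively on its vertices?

Every vertex has degree 2 and the graph is connected, so G is the 7-cycle C_7. The automorphisms of the 7-cycle are exactly the symmetries of a regular 7-gon: the dihedral group D_7, |D_7| = 14. Under this action every vertex can be carried to every other, so G is vertex-transitive.

Yes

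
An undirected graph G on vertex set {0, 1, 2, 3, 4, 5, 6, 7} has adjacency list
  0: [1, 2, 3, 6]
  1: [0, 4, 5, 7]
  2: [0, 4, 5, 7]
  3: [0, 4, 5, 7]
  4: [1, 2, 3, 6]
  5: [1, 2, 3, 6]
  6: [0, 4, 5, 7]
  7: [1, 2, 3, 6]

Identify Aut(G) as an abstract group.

G is 4-regular and bipartite with parts {1, 2, 3, 6} and {0, 4, 5, 7} (each part is independent and every cross-pair is an edge), so G = K_{4,4}. Each part can be permuted independently (S_4 × S_4) and the two equal-size parts can also be swapped, giving (S_4 × S_4) ⋊ Z_2 of order 2·(4!)² = 1152.

S_4 ≀ Z_2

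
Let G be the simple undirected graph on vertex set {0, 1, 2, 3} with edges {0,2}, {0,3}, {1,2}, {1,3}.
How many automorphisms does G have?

8

G is 2-regular and bipartite on 2^2 = 4 vertices with girth 4; it is the hypercube graph Q_2. Aut(Q_2) consists of the signed permutations of the 2 coordinate axes: 2! permutations times 2^2 sign flips, so |Aut| = 2^2·2! = 8.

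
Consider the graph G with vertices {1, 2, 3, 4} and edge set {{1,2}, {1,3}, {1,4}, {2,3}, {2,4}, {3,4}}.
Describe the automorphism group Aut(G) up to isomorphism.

All 4 vertices are pairwise adjacent: G = K_4. Every bijection on the vertex set is an automorphism of K_4; hence Aut(K_4) ≅ S_4, order 24.

the symmetric group on 4 letters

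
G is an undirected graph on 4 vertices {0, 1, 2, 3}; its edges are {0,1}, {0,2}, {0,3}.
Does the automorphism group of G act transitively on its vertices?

No

Vertex 0 is the only vertex of degree 3, so every automorphism fixes it; G is not vertex-transitive.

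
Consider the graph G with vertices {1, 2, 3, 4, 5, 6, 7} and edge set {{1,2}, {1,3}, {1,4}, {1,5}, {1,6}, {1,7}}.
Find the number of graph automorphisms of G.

720

Vertex 1 has degree 6 and every other vertex has degree 1, so G is the star K_{1,6} with centre 1. Any automorphism fixes the centre and permutes the 6 leaves freely, so Aut(G) ≅ S_6 of order 6! = 720.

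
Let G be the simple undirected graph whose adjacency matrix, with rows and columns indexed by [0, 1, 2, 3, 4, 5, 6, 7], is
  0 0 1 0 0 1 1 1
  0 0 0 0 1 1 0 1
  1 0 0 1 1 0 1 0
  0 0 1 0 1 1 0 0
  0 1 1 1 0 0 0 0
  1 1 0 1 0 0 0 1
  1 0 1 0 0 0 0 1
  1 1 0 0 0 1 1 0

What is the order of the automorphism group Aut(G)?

The degree sequence is [4, 3, 4, 3, 3, 4, 3, 4]. Checking the degree-preserving permutations of the vertex set shows that none except the identity preserves every edge, so Aut(G) is trivial.

1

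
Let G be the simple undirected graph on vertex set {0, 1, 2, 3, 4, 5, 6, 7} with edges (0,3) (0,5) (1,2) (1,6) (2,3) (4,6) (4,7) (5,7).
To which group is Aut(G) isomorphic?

the dihedral group of order 16

Every vertex has degree 2 and the graph is connected, so G is the 8-cycle C_8. C_8 has 8 rotations and 8 reflections, so Aut(C_8) ≅ D_8 of order 16.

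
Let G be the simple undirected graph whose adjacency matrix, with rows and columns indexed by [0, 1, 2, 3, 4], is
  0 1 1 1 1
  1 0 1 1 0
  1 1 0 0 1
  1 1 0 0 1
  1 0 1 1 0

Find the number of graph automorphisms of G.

8

Vertex 0 is the unique vertex of degree 4; the remaining 4 vertices each have degree 3 and induce a cycle, so G is the wheel on 5 vertices with hub 0. Every automorphism fixes the hub and acts on the rim 4-cycle, so Aut(G) ≅ Aut(C_4) = D_4 of order 8.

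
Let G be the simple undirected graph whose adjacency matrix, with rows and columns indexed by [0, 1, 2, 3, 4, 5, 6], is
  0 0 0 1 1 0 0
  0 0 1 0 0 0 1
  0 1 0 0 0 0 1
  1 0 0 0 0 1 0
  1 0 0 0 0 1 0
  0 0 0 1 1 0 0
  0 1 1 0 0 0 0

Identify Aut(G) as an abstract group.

G has two connected components, {0, 3, 4, 5} and {1, 2, 6}; each is 2-regular, so G = C_4 ⊔ C_3. The components are non-isomorphic (different sizes), so Aut(G) = Aut(C_4) × Aut(C_3) = D_4 × D_3 of order 8·6 = 48.

D_4 × D_3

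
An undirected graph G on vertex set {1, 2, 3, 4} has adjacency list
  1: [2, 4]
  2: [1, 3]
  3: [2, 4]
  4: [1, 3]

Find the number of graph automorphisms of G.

G is 2-regular and bipartite on 2^2 = 4 vertices with girth 4; it is the hypercube graph Q_2. The symmetry group of the 2-cube is the hyperoctahedral group B_2 = Z_2 ≀ S_2, of order 2^2·2! = 8.

8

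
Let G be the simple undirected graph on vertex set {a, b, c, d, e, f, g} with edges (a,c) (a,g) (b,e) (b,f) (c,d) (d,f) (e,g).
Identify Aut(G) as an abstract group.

D_7

G is 2-regular and connected on 7 vertices, i.e. the cycle C_7. The automorphisms of the 7-cycle are exactly the symmetries of a regular 7-gon: the dihedral group D_7, |D_7| = 14.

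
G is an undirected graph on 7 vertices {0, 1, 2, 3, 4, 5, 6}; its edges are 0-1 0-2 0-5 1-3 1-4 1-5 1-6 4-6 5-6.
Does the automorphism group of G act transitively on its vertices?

Vertex 1 is the only vertex of degree 5, so every automorphism fixes it; G is not vertex-transitive.

No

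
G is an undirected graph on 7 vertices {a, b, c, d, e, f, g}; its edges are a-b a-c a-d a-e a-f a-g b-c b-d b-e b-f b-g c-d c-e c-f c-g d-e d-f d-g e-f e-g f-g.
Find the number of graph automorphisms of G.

All 7 vertices are pairwise adjacent: G = K_7. Every bijection on the vertex set is an automorphism of K_7; hence Aut(K_7) ≅ S_7, order 5040.

5040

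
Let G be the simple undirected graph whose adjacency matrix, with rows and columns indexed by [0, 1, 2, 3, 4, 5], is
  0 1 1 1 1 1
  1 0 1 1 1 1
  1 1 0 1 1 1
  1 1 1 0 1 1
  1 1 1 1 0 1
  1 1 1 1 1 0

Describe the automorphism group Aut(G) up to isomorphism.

S_6

All 6 vertices are pairwise adjacent: G = K_6. Any permutation of the 6 vertices preserves K_6, so Aut(K_6) = S_6 of order 6! = 720.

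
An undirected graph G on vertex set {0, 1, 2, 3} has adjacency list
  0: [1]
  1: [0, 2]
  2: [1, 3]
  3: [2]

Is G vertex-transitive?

No

Automorphisms preserve degree, but G has vertices of degree 1 and vertices of degree 2; no automorphism maps one to the other, so G is not vertex-transitive.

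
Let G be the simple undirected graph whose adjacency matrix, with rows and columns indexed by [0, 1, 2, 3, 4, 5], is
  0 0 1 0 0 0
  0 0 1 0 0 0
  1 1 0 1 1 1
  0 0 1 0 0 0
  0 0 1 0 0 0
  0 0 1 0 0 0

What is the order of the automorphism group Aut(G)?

Vertex 2 has degree 5 and every other vertex has degree 1, so G is the star K_{1,5} with centre 2. The 5 leaves are pairwise interchangeable while the centre is fixed, giving Aut(G) = S_5.

120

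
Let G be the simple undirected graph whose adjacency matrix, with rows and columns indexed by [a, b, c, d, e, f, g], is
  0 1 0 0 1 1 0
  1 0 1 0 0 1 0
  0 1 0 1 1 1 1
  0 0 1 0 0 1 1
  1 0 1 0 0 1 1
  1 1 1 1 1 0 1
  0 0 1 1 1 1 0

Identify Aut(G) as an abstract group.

The degree sequence is [3, 3, 5, 3, 4, 6, 4]. Checking the degree-preserving permutations of the vertex set shows that none except the identity preserves every edge, so Aut(G) is trivial.

1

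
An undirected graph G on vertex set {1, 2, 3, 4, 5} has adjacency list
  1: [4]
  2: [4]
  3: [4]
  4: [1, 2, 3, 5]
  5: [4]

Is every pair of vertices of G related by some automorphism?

No

Vertex 4 is the only vertex of degree 4, so every automorphism fixes it; G is not vertex-transitive.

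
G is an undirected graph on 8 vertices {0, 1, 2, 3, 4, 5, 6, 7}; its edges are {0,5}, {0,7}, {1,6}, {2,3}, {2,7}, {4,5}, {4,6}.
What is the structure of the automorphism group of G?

the cyclic group of order 2

The degree sequence is [2, 1, 2, 1, 2, 2, 2, 2]; the two degree-1 vertices 1 and 3 are the ends of a path, so G = P_8. A path has exactly one nontrivial symmetry — reversal — giving Aut(G) of order 2.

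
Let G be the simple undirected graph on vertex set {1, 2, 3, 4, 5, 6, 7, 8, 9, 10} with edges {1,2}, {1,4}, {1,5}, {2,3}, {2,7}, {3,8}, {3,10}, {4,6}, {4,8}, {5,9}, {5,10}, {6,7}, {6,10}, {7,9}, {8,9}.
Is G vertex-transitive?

Yes

G is 3-regular on 10 vertices with no triangles and no 4-cycles (girth 5): this is the Petersen graph. Viewing the Petersen graph as the Kneser graph K(5,2) — vertices are 2-subsets of {1,…,5}, edges join disjoint pairs — its automorphisms are exactly the permutations of the 5-element set, so Aut ≅ S_5 of order 120. This group acts transitively on the 10 vertices.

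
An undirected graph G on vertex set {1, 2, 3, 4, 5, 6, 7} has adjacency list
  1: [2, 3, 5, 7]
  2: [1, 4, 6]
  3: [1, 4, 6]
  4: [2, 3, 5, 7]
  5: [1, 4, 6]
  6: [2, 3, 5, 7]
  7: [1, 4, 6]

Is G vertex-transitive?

No

Automorphisms preserve degree, but G has vertices of degree 3 and vertices of degree 4; no automorphism maps one to the other, so G is not vertex-transitive.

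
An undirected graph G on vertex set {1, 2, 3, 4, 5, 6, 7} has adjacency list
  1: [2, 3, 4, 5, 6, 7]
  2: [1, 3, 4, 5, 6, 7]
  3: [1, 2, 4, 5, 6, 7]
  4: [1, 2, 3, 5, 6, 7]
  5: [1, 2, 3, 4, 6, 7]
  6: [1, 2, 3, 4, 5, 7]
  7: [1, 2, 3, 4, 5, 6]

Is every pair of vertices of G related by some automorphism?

Yes

All 7 vertices are pairwise adjacent: G = K_7. Any permutation of the 7 vertices preserves K_7, so Aut(K_7) = S_7 of order 7! = 5040. Under this action every vertex can be carried to every other, so G is vertex-transitive.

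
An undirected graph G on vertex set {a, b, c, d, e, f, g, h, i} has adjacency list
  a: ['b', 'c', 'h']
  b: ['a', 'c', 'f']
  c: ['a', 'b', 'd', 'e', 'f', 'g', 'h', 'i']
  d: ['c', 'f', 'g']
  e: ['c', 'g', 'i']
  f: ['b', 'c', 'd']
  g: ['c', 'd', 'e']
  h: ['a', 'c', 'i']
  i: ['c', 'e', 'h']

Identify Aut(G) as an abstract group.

Vertex c is the unique vertex of degree 8; the remaining 8 vertices each have degree 3 and induce a cycle, so G is the wheel on 9 vertices with hub c. With the hub fixed, the remaining symmetry is that of the rim cycle C_8, giving the dihedral group D_8.

D_8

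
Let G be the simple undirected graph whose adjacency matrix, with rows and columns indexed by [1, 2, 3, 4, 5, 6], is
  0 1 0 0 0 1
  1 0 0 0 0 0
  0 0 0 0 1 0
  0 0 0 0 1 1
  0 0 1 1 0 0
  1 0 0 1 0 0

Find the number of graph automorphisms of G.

2

The degree sequence is [2, 1, 1, 2, 2, 2]; the two degree-1 vertices 2 and 3 are the ends of a path, so G = P_6. The only nontrivial automorphism of a path is the end-to-end reflection, so Aut(G) ≅ Z_2.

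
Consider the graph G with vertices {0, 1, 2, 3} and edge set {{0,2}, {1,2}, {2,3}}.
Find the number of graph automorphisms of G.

6

Vertex 2 has degree 3 and every other vertex has degree 1, so G is the star K_{1,3} with centre 2. Any automorphism fixes the centre and permutes the 3 leaves freely, so Aut(G) ≅ S_3 of order 3! = 6.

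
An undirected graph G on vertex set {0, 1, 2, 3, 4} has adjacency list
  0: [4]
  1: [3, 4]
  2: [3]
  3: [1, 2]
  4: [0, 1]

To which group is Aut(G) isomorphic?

The degree sequence is [1, 2, 1, 2, 2]; the two degree-1 vertices 0 and 2 are the ends of a path, so G = P_5. The only nontrivial automorphism of a path is the end-to-end reflection, so Aut(G) ≅ Z_2.

the cyclic group of order 2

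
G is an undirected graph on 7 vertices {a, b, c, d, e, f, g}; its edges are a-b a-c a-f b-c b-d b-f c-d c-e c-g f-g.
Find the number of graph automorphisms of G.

1

Degrees alone do not determine every vertex (e.g. a and f both have degree 3), but their neighbour-degree multisets differ: N(a) has degrees [3, 4, 5] while N(f) has degrees [2, 3, 4]. Repeating this refinement separates all vertices, so the only automorphism is the identity.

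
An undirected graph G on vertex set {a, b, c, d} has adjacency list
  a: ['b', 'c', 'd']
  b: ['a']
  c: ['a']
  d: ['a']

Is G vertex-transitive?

Vertex a is the only vertex of degree 3, so every automorphism fixes it; G is not vertex-transitive.

No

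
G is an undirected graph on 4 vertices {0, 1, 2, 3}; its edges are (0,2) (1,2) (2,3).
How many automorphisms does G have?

6

Vertex 2 has degree 3 and every other vertex has degree 1, so G is the star K_{1,3} with centre 2. The 3 leaves are pairwise interchangeable while the centre is fixed, giving Aut(G) = S_3.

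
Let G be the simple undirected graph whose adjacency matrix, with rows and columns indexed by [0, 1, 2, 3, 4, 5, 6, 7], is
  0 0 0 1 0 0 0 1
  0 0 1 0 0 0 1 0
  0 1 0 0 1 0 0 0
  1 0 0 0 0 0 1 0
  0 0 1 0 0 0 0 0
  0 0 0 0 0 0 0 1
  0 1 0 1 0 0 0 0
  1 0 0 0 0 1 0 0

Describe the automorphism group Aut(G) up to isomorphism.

The degree sequence is [2, 2, 2, 2, 1, 1, 2, 2]; the two degree-1 vertices 4 and 5 are the ends of a path, so G = P_8. The only nontrivial automorphism of a path is the end-to-end reflection, so Aut(G) ≅ Z_2.

Z_2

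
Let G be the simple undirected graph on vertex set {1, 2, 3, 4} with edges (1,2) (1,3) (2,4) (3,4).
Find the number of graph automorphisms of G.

8

Every vertex has degree 2 and the graph is connected, so G is the 4-cycle C_4. C_4 has 4 rotations and 4 reflections, so Aut(C_4) ≅ D_4 of order 8.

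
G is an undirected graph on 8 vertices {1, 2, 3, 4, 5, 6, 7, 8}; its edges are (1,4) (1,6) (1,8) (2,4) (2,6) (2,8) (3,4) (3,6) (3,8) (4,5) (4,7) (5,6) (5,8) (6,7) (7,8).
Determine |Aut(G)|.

720

The vertices split by degree into {4, 6, 8} (degree 5) and {1, 2, 3, 5, 7} (degree 3); every edge runs between the two parts, so G is the complete bipartite graph K_{3,5}. Automorphisms preserve the bipartition setwise (since the parts differ in size) and act as S_5 × S_3 within it; |Aut| = 720.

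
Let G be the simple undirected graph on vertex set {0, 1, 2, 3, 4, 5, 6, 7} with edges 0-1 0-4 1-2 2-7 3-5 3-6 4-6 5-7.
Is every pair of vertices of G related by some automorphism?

Yes

Every vertex has degree 2 and the graph is connected, so G is the 8-cycle C_8. C_8 has 8 rotations and 8 reflections, so Aut(C_8) ≅ D_8 of order 16. This group acts transitively on the 8 vertices.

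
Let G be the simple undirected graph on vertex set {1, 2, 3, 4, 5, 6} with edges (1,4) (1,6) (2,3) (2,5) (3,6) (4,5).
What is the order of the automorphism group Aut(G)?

G is 2-regular and connected on 6 vertices, i.e. the cycle C_6. C_6 has 6 rotations and 6 reflections, so Aut(C_6) ≅ D_6 of order 12.

12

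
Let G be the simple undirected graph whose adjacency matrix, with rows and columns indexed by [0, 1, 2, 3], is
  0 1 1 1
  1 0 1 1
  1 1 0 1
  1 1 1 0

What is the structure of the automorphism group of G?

Every vertex has degree 3, so G is the complete graph K_4. Any permutation of the 4 vertices preserves K_4, so Aut(K_4) = S_4 of order 4! = 24.

S_4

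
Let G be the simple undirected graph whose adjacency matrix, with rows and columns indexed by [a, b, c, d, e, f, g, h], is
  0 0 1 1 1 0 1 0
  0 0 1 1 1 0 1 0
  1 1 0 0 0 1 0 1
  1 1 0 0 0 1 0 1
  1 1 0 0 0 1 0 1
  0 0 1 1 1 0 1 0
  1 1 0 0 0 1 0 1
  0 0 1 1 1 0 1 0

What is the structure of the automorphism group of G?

G is 4-regular and bipartite with parts {a, b, f, h} and {c, d, e, g} (each part is independent and every cross-pair is an edge), so G = K_{4,4}. Each part can be permuted independently (S_4 × S_4) and the two equal-size parts can also be swapped, giving (S_4 × S_4) ⋊ Z_2 of order 2·(4!)² = 1152.

(S_4 × S_4) ⋊ Z_2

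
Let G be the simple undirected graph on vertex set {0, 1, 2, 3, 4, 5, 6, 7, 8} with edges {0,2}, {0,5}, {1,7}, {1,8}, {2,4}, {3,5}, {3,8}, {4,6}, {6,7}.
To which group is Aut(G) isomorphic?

Every vertex has degree 2 and the graph is connected, so G is the 9-cycle C_9. The automorphisms of the 9-cycle are exactly the symmetries of a regular 9-gon: the dihedral group D_9, |D_9| = 18.

D_9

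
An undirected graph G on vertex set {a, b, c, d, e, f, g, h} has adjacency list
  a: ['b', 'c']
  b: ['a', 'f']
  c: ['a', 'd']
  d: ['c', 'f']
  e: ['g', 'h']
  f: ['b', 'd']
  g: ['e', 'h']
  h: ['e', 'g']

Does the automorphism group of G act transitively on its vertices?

No

G has two connected components, {a, b, c, d, f} and {e, g, h}; each is 2-regular, so G = C_5 ⊔ C_3. The orbit of a under Aut(G) is {a, b, c, d, f}, which does not contain e, so G is not vertex-transitive.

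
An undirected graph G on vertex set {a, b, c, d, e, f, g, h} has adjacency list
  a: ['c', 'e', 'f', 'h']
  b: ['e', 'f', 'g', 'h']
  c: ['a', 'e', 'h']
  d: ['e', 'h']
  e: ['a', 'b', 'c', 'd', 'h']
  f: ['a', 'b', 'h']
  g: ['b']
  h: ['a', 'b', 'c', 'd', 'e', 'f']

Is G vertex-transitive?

No

Vertex d is the only vertex of degree 2, so every automorphism fixes it; G is not vertex-transitive.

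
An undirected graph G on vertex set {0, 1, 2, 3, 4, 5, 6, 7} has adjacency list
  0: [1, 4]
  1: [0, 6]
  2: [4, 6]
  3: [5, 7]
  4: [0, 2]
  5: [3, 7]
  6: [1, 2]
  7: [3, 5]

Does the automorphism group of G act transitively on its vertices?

No

G has two connected components, {0, 1, 2, 4, 6} and {3, 5, 7}; each is 2-regular, so G = C_5 ⊔ C_3. The orbit of 0 under Aut(G) is {0, 1, 2, 4, 6}, which does not contain 3, so G is not vertex-transitive.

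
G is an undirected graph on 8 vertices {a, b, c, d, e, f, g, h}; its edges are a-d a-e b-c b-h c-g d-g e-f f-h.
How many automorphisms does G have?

16

Every vertex has degree 2 and the graph is connected, so G is the 8-cycle C_8. The automorphisms of the 8-cycle are exactly the symmetries of a regular 8-gon: the dihedral group D_8, |D_8| = 16.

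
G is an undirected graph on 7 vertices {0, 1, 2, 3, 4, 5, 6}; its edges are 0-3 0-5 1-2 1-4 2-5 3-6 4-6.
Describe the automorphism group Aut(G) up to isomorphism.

Every vertex has degree 2 and the graph is connected, so G is the 7-cycle C_7. The automorphisms of the 7-cycle are exactly the symmetries of a regular 7-gon: the dihedral group D_7, |D_7| = 14.

D_7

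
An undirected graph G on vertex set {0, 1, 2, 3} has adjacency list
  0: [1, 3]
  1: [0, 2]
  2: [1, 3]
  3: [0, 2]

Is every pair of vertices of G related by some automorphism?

G is 2-regular and bipartite with parts {0, 2} and {1, 3} (each part is independent and every cross-pair is an edge), so G = K_{2,2}. Aut(K_{2,2}) is the wreath product S_2 ≀ Z_2: permute within each part, then optionally swap the parts; |Aut| = 2·(2!)² = 8. Under this action every vertex can be carried to every other, so G is vertex-transitive.

Yes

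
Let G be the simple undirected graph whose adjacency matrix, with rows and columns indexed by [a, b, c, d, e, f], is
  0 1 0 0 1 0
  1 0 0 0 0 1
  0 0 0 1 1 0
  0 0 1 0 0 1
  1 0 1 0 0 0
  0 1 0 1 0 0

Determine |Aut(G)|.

G is 2-regular and connected on 6 vertices, i.e. the cycle C_6. The automorphisms of the 6-cycle are exactly the symmetries of a regular 6-gon: the dihedral group D_6, |D_6| = 12.

12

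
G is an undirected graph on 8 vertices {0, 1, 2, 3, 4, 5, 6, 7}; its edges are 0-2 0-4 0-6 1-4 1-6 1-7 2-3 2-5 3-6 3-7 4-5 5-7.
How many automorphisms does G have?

48

G is 3-regular and bipartite on 2^3 = 8 vertices with girth 4; it is the hypercube graph Q_3. The symmetry group of the 3-cube is the hyperoctahedral group B_3 = Z_2 ≀ S_3, of order 2^3·3! = 48.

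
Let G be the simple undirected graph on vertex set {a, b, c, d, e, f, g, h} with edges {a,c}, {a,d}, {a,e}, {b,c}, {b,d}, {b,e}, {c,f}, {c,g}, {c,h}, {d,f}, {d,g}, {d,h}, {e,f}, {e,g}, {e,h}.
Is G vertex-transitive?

Automorphisms preserve degree, but G has vertices of degree 3 and vertices of degree 5; no automorphism maps one to the other, so G is not vertex-transitive.

No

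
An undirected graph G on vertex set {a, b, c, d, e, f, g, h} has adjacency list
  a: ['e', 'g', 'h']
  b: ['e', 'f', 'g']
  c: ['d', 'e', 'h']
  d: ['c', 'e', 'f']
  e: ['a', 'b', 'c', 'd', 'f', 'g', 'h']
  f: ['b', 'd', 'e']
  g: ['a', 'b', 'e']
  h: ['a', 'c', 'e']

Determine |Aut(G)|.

Vertex e is the unique vertex of degree 7; the remaining 7 vertices each have degree 3 and induce a cycle, so G is the wheel on 8 vertices with hub e. Every automorphism fixes the hub and acts on the rim 7-cycle, so Aut(G) ≅ Aut(C_7) = D_7 of order 14.

14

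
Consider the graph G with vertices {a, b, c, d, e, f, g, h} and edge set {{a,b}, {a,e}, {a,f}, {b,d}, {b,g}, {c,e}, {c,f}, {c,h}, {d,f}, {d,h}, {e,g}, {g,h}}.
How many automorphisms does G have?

G is 3-regular and bipartite on 2^3 = 8 vertices with girth 4; it is the hypercube graph Q_3. The symmetry group of the 3-cube is the hyperoctahedral group B_3 = Z_2 ≀ S_3, of order 2^3·3! = 48.

48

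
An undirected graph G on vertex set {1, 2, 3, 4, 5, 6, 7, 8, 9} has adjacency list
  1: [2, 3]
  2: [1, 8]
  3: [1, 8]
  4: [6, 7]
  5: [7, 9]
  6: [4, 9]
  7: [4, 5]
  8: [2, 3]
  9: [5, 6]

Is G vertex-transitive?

G has two connected components, {4, 5, 6, 7, 9} and {1, 2, 3, 8}; each is 2-regular, so G = C_5 ⊔ C_4. The orbit of 1 under Aut(G) is {1, 2, 3, 8}, which does not contain 4, so G is not vertex-transitive.

No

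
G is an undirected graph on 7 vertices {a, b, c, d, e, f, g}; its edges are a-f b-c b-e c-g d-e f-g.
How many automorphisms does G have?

2

The degree sequence is [1, 2, 2, 1, 2, 2, 2]; the two degree-1 vertices a and d are the ends of a path, so G = P_7. A path has exactly one nontrivial symmetry — reversal — giving Aut(G) of order 2.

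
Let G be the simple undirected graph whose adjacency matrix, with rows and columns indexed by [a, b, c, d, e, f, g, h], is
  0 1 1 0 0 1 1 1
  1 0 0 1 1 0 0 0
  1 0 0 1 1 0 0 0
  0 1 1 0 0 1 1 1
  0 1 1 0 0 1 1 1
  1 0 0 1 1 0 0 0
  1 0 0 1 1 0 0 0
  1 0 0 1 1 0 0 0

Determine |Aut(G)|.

The vertices split by degree into {a, d, e} (degree 5) and {b, c, f, g, h} (degree 3); every edge runs between the two parts, so G is the complete bipartite graph K_{3,5}. The parts have unequal sizes, so no automorphism swaps them; each part is permuted independently, giving S_5 × S_3 of order 5!·3! = 720.

720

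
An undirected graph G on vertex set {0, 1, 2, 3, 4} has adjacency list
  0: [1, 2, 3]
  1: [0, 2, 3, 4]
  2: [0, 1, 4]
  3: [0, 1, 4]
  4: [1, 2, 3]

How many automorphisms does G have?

8

Vertex 1 is the unique vertex of degree 4; the remaining 4 vertices each have degree 3 and induce a cycle, so G is the wheel on 5 vertices with hub 1. With the hub fixed, the remaining symmetry is that of the rim cycle C_4, giving the dihedral group D_4.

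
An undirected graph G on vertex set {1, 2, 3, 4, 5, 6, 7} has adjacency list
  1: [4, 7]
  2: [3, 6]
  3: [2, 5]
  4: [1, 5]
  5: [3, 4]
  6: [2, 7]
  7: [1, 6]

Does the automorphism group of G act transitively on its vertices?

Yes

G is 2-regular and connected on 7 vertices, i.e. the cycle C_7. C_7 has 7 rotations and 7 reflections, so Aut(C_7) ≅ D_7 of order 14. Under this action every vertex can be carried to every other, so G is vertex-transitive.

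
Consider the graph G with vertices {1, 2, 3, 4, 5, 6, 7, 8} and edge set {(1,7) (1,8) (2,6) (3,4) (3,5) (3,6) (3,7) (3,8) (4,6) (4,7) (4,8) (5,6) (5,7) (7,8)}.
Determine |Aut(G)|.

Degrees alone do not determine every vertex (e.g. 3 and 7 both have degree 5), but their neighbour-degree multisets differ: N(3) has degrees [3, 4, 4, 4, 5] while N(7) has degrees [2, 3, 4, 4, 5]. Repeating this refinement separates all vertices, so the only automorphism is the identity.

1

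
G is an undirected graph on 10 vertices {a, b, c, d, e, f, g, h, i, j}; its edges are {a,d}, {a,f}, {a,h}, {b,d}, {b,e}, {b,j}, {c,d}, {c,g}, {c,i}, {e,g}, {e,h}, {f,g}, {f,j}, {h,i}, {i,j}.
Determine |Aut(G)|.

G is 3-regular on 10 vertices with no triangles and no 4-cycles (girth 5): this is the Petersen graph. It is a classical fact that the Petersen graph has automorphism group S_5 (order 120), arising from its description as the Kneser graph K(5,2).

120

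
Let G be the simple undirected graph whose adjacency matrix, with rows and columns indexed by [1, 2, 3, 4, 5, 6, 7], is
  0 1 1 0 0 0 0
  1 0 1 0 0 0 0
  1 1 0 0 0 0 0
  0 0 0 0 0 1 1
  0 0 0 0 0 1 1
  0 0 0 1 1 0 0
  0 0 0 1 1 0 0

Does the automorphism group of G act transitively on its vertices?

No

G has two connected components, {4, 5, 6, 7} and {1, 2, 3}; each is 2-regular, so G = C_4 ⊔ C_3. The orbit of 1 under Aut(G) is {1, 2, 3}, which does not contain 4, so G is not vertex-transitive.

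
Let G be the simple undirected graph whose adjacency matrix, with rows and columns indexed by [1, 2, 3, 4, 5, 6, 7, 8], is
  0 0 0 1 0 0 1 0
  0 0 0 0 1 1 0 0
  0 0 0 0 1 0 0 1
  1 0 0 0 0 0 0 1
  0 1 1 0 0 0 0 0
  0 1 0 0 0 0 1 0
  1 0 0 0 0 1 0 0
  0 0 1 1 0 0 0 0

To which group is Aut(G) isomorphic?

G is 2-regular and connected on 8 vertices, i.e. the cycle C_8. C_8 has 8 rotations and 8 reflections, so Aut(C_8) ≅ D_8 of order 16.

the dihedral group of order 16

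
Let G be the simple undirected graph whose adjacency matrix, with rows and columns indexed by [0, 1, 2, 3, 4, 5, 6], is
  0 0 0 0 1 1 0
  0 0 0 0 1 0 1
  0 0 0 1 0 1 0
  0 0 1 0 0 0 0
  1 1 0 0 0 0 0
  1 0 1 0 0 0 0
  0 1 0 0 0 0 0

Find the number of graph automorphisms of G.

2

The degree sequence is [2, 2, 2, 1, 2, 2, 1]; the two degree-1 vertices 3 and 6 are the ends of a path, so G = P_7. The only nontrivial automorphism of a path is the end-to-end reflection, so Aut(G) ≅ Z_2.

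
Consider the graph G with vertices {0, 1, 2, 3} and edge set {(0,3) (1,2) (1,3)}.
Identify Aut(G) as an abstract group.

The degree sequence is [1, 2, 1, 2]; the two degree-1 vertices 0 and 2 are the ends of a path, so G = P_4. A path has exactly one nontrivial symmetry — reversal — giving Aut(G) of order 2.

the cyclic group of order 2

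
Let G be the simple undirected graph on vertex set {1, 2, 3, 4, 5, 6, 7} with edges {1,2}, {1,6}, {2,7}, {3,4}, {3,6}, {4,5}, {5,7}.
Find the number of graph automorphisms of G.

14

G is 2-regular and connected on 7 vertices, i.e. the cycle C_7. The automorphisms of the 7-cycle are exactly the symmetries of a regular 7-gon: the dihedral group D_7, |D_7| = 14.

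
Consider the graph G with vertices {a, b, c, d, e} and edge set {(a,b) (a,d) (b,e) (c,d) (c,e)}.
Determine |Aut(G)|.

Every vertex has degree 2 and the graph is connected, so G is the 5-cycle C_5. The automorphisms of the 5-cycle are exactly the symmetries of a regular 5-gon: the dihedral group D_5, |D_5| = 10.

10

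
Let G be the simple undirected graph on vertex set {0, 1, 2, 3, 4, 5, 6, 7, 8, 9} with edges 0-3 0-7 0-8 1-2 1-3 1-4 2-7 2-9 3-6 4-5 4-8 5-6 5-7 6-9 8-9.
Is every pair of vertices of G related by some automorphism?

G is 3-regular on 10 vertices with no triangles and no 4-cycles (girth 5): this is the Petersen graph. Viewing the Petersen graph as the Kneser graph K(5,2) — vertices are 2-subsets of {1,…,5}, edges join disjoint pairs — its automorphisms are exactly the permutations of the 5-element set, so Aut ≅ S_5 of order 120. This group acts transitively on the 10 vertices.

Yes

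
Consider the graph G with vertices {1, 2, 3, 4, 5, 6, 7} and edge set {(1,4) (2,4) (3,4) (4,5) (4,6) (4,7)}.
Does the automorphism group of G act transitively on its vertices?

No

Vertex 4 is the only vertex of degree 6, so every automorphism fixes it; G is not vertex-transitive.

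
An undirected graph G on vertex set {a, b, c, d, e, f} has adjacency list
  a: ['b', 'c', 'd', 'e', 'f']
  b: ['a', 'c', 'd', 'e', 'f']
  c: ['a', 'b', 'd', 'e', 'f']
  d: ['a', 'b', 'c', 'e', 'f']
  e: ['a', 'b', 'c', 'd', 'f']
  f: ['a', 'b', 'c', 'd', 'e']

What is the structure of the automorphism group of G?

the symmetric group on 6 letters

Every vertex has degree 5, so G is the complete graph K_6. Any permutation of the 6 vertices preserves K_6, so Aut(K_6) = S_6 of order 6! = 720.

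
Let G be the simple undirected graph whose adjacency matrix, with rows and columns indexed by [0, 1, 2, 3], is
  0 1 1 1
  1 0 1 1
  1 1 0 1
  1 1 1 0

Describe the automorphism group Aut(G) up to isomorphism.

the symmetric group on 4 letters

Every vertex has degree 3, so G is the complete graph K_4. Any permutation of the 4 vertices preserves K_4, so Aut(K_4) = S_4 of order 4! = 24.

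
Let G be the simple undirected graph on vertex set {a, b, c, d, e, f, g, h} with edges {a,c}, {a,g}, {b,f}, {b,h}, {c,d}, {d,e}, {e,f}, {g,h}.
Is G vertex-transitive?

G is 2-regular and connected on 8 vertices, i.e. the cycle C_8. C_8 has 8 rotations and 8 reflections, so Aut(C_8) ≅ D_8 of order 16. This group acts transitively on the 8 vertices.

Yes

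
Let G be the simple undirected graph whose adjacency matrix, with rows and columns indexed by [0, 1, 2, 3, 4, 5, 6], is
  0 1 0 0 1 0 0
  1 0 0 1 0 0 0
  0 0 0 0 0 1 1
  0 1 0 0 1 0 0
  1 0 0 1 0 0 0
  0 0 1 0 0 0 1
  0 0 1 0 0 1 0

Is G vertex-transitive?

G has two connected components, {0, 1, 3, 4} and {2, 5, 6}; each is 2-regular, so G = C_4 ⊔ C_3. The orbit of 0 under Aut(G) is {0, 1, 3, 4}, which does not contain 2, so G is not vertex-transitive.

No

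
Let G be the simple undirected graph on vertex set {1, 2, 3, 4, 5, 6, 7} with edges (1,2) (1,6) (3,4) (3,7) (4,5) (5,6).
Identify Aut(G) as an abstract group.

The degree sequence is [2, 1, 2, 2, 2, 2, 1]; the two degree-1 vertices 2 and 7 are the ends of a path, so G = P_7. The only nontrivial automorphism of a path is the end-to-end reflection, so Aut(G) ≅ Z_2.

the cyclic group of order 2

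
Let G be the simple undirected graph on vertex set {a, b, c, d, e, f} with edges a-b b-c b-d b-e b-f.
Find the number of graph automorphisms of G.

120

Vertex b has degree 5 and every other vertex has degree 1, so G is the star K_{1,5} with centre b. Any automorphism fixes the centre and permutes the 5 leaves freely, so Aut(G) ≅ S_5 of order 5! = 120.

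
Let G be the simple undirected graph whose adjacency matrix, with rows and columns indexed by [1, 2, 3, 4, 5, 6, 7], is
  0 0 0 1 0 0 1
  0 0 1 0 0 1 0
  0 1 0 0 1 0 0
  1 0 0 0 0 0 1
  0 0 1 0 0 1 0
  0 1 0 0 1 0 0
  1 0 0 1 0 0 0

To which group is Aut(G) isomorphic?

D_4 × D_3

G has two connected components, {2, 3, 5, 6} and {1, 4, 7}; each is 2-regular, so G = C_4 ⊔ C_3. No automorphism exchanges components of different sizes, hence Aut(G) is the direct product D_4 × D_3, order 48.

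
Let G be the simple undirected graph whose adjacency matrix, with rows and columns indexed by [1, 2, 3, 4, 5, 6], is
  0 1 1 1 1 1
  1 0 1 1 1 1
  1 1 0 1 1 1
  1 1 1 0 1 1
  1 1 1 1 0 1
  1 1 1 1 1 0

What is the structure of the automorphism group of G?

Every vertex has degree 5, so G is the complete graph K_6. Every bijection on the vertex set is an automorphism of K_6; hence Aut(K_6) ≅ S_6, order 720.

S_6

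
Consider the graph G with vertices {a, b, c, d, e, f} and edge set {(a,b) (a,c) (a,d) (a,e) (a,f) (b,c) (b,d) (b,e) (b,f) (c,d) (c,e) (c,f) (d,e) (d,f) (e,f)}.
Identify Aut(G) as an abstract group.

the symmetric group on 6 letters

All 6 vertices are pairwise adjacent: G = K_6. Any permutation of the 6 vertices preserves K_6, so Aut(K_6) = S_6 of order 6! = 720.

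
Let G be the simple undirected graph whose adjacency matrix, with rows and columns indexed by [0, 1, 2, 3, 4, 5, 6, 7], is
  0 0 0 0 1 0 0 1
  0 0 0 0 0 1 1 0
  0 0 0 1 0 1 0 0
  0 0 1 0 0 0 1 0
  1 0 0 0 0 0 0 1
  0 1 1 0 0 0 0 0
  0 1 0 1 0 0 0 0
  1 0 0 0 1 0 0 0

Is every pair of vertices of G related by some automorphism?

G has two connected components, {1, 2, 3, 5, 6} and {0, 4, 7}; each is 2-regular, so G = C_5 ⊔ C_3. The orbit of 0 under Aut(G) is {0, 4, 7}, which does not contain 1, so G is not vertex-transitive.

No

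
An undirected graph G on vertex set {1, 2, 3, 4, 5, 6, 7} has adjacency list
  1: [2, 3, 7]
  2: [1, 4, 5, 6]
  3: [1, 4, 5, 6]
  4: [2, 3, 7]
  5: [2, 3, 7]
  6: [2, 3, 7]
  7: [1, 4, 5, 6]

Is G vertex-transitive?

No

Automorphisms preserve degree, but G has vertices of degree 3 and vertices of degree 4; no automorphism maps one to the other, so G is not vertex-transitive.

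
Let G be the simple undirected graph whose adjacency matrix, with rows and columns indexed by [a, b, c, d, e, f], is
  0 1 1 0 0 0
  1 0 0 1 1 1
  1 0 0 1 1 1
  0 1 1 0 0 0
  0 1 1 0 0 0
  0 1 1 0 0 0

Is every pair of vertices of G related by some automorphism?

Automorphisms preserve degree, but G has vertices of degree 2 and vertices of degree 4; no automorphism maps one to the other, so G is not vertex-transitive.

No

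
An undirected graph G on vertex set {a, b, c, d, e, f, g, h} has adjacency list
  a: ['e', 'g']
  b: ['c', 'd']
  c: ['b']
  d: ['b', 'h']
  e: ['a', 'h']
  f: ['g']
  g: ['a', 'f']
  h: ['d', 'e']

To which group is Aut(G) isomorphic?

C_2

The degree sequence is [2, 2, 1, 2, 2, 1, 2, 2]; the two degree-1 vertices c and f are the ends of a path, so G = P_8. The only nontrivial automorphism of a path is the end-to-end reflection, so Aut(G) ≅ Z_2.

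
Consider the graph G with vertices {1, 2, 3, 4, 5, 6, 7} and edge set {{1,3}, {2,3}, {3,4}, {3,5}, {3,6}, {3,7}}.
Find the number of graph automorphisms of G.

720

Vertex 3 has degree 6 and every other vertex has degree 1, so G is the star K_{1,6} with centre 3. The 6 leaves are pairwise interchangeable while the centre is fixed, giving Aut(G) = S_6.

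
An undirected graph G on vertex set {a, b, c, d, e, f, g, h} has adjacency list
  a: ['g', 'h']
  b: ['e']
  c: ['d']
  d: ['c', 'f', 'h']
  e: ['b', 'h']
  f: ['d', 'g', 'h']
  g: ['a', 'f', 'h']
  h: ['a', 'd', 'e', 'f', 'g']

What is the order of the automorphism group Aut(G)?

1

Degrees alone do not determine every vertex (e.g. a and e both have degree 2), but their neighbour-degree multisets differ: N(a) has degrees [3, 5] while N(e) has degrees [1, 5]. Repeating this refinement separates all vertices, so the only automorphism is the identity.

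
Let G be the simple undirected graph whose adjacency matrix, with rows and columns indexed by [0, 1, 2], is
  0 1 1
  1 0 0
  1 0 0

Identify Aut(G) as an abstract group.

The degree sequence is [2, 1, 1]; the two degree-1 vertices 1 and 2 are the ends of a path, so G = P_3. A path has exactly one nontrivial symmetry — reversal — giving Aut(G) of order 2.

C_2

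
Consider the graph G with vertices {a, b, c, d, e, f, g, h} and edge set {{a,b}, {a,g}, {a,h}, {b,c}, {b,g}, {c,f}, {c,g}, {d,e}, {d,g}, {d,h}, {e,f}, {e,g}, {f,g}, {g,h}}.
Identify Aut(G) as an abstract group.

the dihedral group of order 14

Vertex g is the unique vertex of degree 7; the remaining 7 vertices each have degree 3 and induce a cycle, so G is the wheel on 8 vertices with hub g. With the hub fixed, the remaining symmetry is that of the rim cycle C_7, giving the dihedral group D_7.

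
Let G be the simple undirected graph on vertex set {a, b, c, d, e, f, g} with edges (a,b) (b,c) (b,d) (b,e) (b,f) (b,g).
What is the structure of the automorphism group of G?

S_6

Vertex b has degree 6 and every other vertex has degree 1, so G is the star K_{1,6} with centre b. Any automorphism fixes the centre and permutes the 6 leaves freely, so Aut(G) ≅ S_6 of order 6! = 720.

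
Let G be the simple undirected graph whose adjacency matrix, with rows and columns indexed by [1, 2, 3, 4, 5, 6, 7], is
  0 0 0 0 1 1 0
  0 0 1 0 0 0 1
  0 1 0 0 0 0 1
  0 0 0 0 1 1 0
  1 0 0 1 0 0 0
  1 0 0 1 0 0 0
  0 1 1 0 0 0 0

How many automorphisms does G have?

G has two connected components, {1, 4, 5, 6} and {2, 3, 7}; each is 2-regular, so G = C_4 ⊔ C_3. The components are non-isomorphic (different sizes), so Aut(G) = Aut(C_3) × Aut(C_4) = D_3 × D_4 of order 6·8 = 48.

48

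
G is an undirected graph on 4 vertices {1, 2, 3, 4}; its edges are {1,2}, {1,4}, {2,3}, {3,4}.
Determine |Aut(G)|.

8

G is 2-regular and bipartite on 2^2 = 4 vertices with girth 4; it is the hypercube graph Q_2. The symmetry group of the 2-cube is the hyperoctahedral group B_2 = Z_2 ≀ S_2, of order 2^2·2! = 8.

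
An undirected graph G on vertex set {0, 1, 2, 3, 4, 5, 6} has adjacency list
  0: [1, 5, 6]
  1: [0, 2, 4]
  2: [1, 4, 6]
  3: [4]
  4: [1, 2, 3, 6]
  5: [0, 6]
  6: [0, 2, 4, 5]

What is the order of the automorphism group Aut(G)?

1

Degrees alone do not determine every vertex (e.g. 0 and 1 both have degree 3), but their neighbour-degree multisets differ: N(0) has degrees [2, 3, 4] while N(1) has degrees [3, 3, 4]. Repeating this refinement separates all vertices, so the only automorphism is the identity.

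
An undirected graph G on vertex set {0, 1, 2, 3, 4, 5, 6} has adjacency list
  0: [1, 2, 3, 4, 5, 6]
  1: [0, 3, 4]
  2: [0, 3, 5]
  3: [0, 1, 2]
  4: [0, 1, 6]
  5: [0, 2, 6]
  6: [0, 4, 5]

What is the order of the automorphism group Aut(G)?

Vertex 0 is the unique vertex of degree 6; the remaining 6 vertices each have degree 3 and induce a cycle, so G is the wheel on 7 vertices with hub 0. Every automorphism fixes the hub and acts on the rim 6-cycle, so Aut(G) ≅ Aut(C_6) = D_6 of order 12.

12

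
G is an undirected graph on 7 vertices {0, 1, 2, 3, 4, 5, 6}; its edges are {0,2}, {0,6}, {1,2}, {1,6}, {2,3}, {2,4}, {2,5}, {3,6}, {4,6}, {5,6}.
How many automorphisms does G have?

The vertices split by degree into {2, 6} (degree 5) and {0, 1, 3, 4, 5} (degree 2); every edge runs between the two parts, so G is the complete bipartite graph K_{2,5}. The parts have unequal sizes, so no automorphism swaps them; each part is permuted independently, giving S_2 × S_5 of order 2!·5! = 240.

240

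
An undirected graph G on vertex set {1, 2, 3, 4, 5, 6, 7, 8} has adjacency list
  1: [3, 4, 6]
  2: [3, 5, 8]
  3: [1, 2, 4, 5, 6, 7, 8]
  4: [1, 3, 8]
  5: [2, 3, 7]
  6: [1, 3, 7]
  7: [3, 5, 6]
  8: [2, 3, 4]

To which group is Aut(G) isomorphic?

Vertex 3 is the unique vertex of degree 7; the remaining 7 vertices each have degree 3 and induce a cycle, so G is the wheel on 8 vertices with hub 3. Every automorphism fixes the hub and acts on the rim 7-cycle, so Aut(G) ≅ Aut(C_7) = D_7 of order 14.

the dihedral group of order 14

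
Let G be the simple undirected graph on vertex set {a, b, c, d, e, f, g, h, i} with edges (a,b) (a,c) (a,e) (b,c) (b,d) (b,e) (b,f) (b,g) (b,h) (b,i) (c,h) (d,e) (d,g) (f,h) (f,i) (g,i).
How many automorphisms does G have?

16

Vertex b is the unique vertex of degree 8; the remaining 8 vertices each have degree 3 and induce a cycle, so G is the wheel on 9 vertices with hub b. Every automorphism fixes the hub and acts on the rim 8-cycle, so Aut(G) ≅ Aut(C_8) = D_8 of order 16.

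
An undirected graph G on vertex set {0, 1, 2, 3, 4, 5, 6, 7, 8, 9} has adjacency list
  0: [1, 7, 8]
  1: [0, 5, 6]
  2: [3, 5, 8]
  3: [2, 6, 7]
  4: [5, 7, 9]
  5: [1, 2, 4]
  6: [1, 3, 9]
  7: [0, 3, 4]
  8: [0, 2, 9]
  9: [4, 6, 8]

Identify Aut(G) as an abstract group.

S_5

G is 3-regular on 10 vertices with no triangles and no 4-cycles (girth 5): this is the Petersen graph. Viewing the Petersen graph as the Kneser graph K(5,2) — vertices are 2-subsets of {1,…,5}, edges join disjoint pairs — its automorphisms are exactly the permutations of the 5-element set, so Aut ≅ S_5 of order 120.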